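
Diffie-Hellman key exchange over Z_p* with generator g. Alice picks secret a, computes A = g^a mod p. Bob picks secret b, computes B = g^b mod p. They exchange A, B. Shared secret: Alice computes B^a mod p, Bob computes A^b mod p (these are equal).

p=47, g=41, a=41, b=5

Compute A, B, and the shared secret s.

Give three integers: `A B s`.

A = 41^41 mod 47  (bits of 41 = 101001)
  bit 0 = 1: r = r^2 * 41 mod 47 = 1^2 * 41 = 1*41 = 41
  bit 1 = 0: r = r^2 mod 47 = 41^2 = 36
  bit 2 = 1: r = r^2 * 41 mod 47 = 36^2 * 41 = 27*41 = 26
  bit 3 = 0: r = r^2 mod 47 = 26^2 = 18
  bit 4 = 0: r = r^2 mod 47 = 18^2 = 42
  bit 5 = 1: r = r^2 * 41 mod 47 = 42^2 * 41 = 25*41 = 38
  -> A = 38
B = 41^5 mod 47  (bits of 5 = 101)
  bit 0 = 1: r = r^2 * 41 mod 47 = 1^2 * 41 = 1*41 = 41
  bit 1 = 0: r = r^2 mod 47 = 41^2 = 36
  bit 2 = 1: r = r^2 * 41 mod 47 = 36^2 * 41 = 27*41 = 26
  -> B = 26
s = B^a = 26^41 mod 47  (bits of 41 = 101001)
  bit 0 = 1: r = r^2 * 26 mod 47 = 1^2 * 26 = 1*26 = 26
  bit 1 = 0: r = r^2 mod 47 = 26^2 = 18
  bit 2 = 1: r = r^2 * 26 mod 47 = 18^2 * 26 = 42*26 = 11
  bit 3 = 0: r = r^2 mod 47 = 11^2 = 27
  bit 4 = 0: r = r^2 mod 47 = 27^2 = 24
  bit 5 = 1: r = r^2 * 26 mod 47 = 24^2 * 26 = 12*26 = 30
  -> s = B^a = 30

Answer: 38 26 30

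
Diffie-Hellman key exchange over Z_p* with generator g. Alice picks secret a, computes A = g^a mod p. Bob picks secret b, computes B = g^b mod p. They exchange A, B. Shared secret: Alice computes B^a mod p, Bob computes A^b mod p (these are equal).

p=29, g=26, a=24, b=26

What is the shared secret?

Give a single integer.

Answer: 7

Derivation:
A = 26^24 mod 29  (bits of 24 = 11000)
  bit 0 = 1: r = r^2 * 26 mod 29 = 1^2 * 26 = 1*26 = 26
  bit 1 = 1: r = r^2 * 26 mod 29 = 26^2 * 26 = 9*26 = 2
  bit 2 = 0: r = r^2 mod 29 = 2^2 = 4
  bit 3 = 0: r = r^2 mod 29 = 4^2 = 16
  bit 4 = 0: r = r^2 mod 29 = 16^2 = 24
  -> A = 24
B = 26^26 mod 29  (bits of 26 = 11010)
  bit 0 = 1: r = r^2 * 26 mod 29 = 1^2 * 26 = 1*26 = 26
  bit 1 = 1: r = r^2 * 26 mod 29 = 26^2 * 26 = 9*26 = 2
  bit 2 = 0: r = r^2 mod 29 = 2^2 = 4
  bit 3 = 1: r = r^2 * 26 mod 29 = 4^2 * 26 = 16*26 = 10
  bit 4 = 0: r = r^2 mod 29 = 10^2 = 13
  -> B = 13
s = B^a = 13^24 mod 29  (bits of 24 = 11000)
  bit 0 = 1: r = r^2 * 13 mod 29 = 1^2 * 13 = 1*13 = 13
  bit 1 = 1: r = r^2 * 13 mod 29 = 13^2 * 13 = 24*13 = 22
  bit 2 = 0: r = r^2 mod 29 = 22^2 = 20
  bit 3 = 0: r = r^2 mod 29 = 20^2 = 23
  bit 4 = 0: r = r^2 mod 29 = 23^2 = 7
  -> s = B^a = 7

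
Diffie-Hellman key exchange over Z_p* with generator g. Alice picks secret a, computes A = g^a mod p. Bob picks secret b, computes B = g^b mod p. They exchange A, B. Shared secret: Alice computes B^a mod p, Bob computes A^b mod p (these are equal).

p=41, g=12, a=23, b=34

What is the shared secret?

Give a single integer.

A = 12^23 mod 41  (bits of 23 = 10111)
  bit 0 = 1: r = r^2 * 12 mod 41 = 1^2 * 12 = 1*12 = 12
  bit 1 = 0: r = r^2 mod 41 = 12^2 = 21
  bit 2 = 1: r = r^2 * 12 mod 41 = 21^2 * 12 = 31*12 = 3
  bit 3 = 1: r = r^2 * 12 mod 41 = 3^2 * 12 = 9*12 = 26
  bit 4 = 1: r = r^2 * 12 mod 41 = 26^2 * 12 = 20*12 = 35
  -> A = 35
B = 12^34 mod 41  (bits of 34 = 100010)
  bit 0 = 1: r = r^2 * 12 mod 41 = 1^2 * 12 = 1*12 = 12
  bit 1 = 0: r = r^2 mod 41 = 12^2 = 21
  bit 2 = 0: r = r^2 mod 41 = 21^2 = 31
  bit 3 = 0: r = r^2 mod 41 = 31^2 = 18
  bit 4 = 1: r = r^2 * 12 mod 41 = 18^2 * 12 = 37*12 = 34
  bit 5 = 0: r = r^2 mod 41 = 34^2 = 8
  -> B = 8
s = B^a = 8^23 mod 41  (bits of 23 = 10111)
  bit 0 = 1: r = r^2 * 8 mod 41 = 1^2 * 8 = 1*8 = 8
  bit 1 = 0: r = r^2 mod 41 = 8^2 = 23
  bit 2 = 1: r = r^2 * 8 mod 41 = 23^2 * 8 = 37*8 = 9
  bit 3 = 1: r = r^2 * 8 mod 41 = 9^2 * 8 = 40*8 = 33
  bit 4 = 1: r = r^2 * 8 mod 41 = 33^2 * 8 = 23*8 = 20
  -> s = B^a = 20

Answer: 20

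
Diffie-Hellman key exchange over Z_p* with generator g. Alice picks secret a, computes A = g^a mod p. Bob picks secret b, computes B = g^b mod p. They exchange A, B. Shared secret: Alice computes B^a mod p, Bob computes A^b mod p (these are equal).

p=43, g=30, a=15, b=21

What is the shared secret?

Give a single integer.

A = 30^15 mod 43  (bits of 15 = 1111)
  bit 0 = 1: r = r^2 * 30 mod 43 = 1^2 * 30 = 1*30 = 30
  bit 1 = 1: r = r^2 * 30 mod 43 = 30^2 * 30 = 40*30 = 39
  bit 2 = 1: r = r^2 * 30 mod 43 = 39^2 * 30 = 16*30 = 7
  bit 3 = 1: r = r^2 * 30 mod 43 = 7^2 * 30 = 6*30 = 8
  -> A = 8
B = 30^21 mod 43  (bits of 21 = 10101)
  bit 0 = 1: r = r^2 * 30 mod 43 = 1^2 * 30 = 1*30 = 30
  bit 1 = 0: r = r^2 mod 43 = 30^2 = 40
  bit 2 = 1: r = r^2 * 30 mod 43 = 40^2 * 30 = 9*30 = 12
  bit 3 = 0: r = r^2 mod 43 = 12^2 = 15
  bit 4 = 1: r = r^2 * 30 mod 43 = 15^2 * 30 = 10*30 = 42
  -> B = 42
s = B^a = 42^15 mod 43  (bits of 15 = 1111)
  bit 0 = 1: r = r^2 * 42 mod 43 = 1^2 * 42 = 1*42 = 42
  bit 1 = 1: r = r^2 * 42 mod 43 = 42^2 * 42 = 1*42 = 42
  bit 2 = 1: r = r^2 * 42 mod 43 = 42^2 * 42 = 1*42 = 42
  bit 3 = 1: r = r^2 * 42 mod 43 = 42^2 * 42 = 1*42 = 42
  -> s = B^a = 42

Answer: 42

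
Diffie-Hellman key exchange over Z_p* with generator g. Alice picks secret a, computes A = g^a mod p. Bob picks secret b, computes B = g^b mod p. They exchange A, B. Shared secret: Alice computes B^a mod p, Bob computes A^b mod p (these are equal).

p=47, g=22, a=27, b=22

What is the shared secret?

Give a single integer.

A = 22^27 mod 47  (bits of 27 = 11011)
  bit 0 = 1: r = r^2 * 22 mod 47 = 1^2 * 22 = 1*22 = 22
  bit 1 = 1: r = r^2 * 22 mod 47 = 22^2 * 22 = 14*22 = 26
  bit 2 = 0: r = r^2 mod 47 = 26^2 = 18
  bit 3 = 1: r = r^2 * 22 mod 47 = 18^2 * 22 = 42*22 = 31
  bit 4 = 1: r = r^2 * 22 mod 47 = 31^2 * 22 = 21*22 = 39
  -> A = 39
B = 22^22 mod 47  (bits of 22 = 10110)
  bit 0 = 1: r = r^2 * 22 mod 47 = 1^2 * 22 = 1*22 = 22
  bit 1 = 0: r = r^2 mod 47 = 22^2 = 14
  bit 2 = 1: r = r^2 * 22 mod 47 = 14^2 * 22 = 8*22 = 35
  bit 3 = 1: r = r^2 * 22 mod 47 = 35^2 * 22 = 3*22 = 19
  bit 4 = 0: r = r^2 mod 47 = 19^2 = 32
  -> B = 32
s = B^a = 32^27 mod 47  (bits of 27 = 11011)
  bit 0 = 1: r = r^2 * 32 mod 47 = 1^2 * 32 = 1*32 = 32
  bit 1 = 1: r = r^2 * 32 mod 47 = 32^2 * 32 = 37*32 = 9
  bit 2 = 0: r = r^2 mod 47 = 9^2 = 34
  bit 3 = 1: r = r^2 * 32 mod 47 = 34^2 * 32 = 28*32 = 3
  bit 4 = 1: r = r^2 * 32 mod 47 = 3^2 * 32 = 9*32 = 6
  -> s = B^a = 6

Answer: 6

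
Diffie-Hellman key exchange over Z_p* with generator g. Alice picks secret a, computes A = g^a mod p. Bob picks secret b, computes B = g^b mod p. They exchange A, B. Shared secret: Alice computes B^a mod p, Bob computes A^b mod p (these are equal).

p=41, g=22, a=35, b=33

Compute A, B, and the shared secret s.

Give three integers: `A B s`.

A = 22^35 mod 41  (bits of 35 = 100011)
  bit 0 = 1: r = r^2 * 22 mod 41 = 1^2 * 22 = 1*22 = 22
  bit 1 = 0: r = r^2 mod 41 = 22^2 = 33
  bit 2 = 0: r = r^2 mod 41 = 33^2 = 23
  bit 3 = 0: r = r^2 mod 41 = 23^2 = 37
  bit 4 = 1: r = r^2 * 22 mod 41 = 37^2 * 22 = 16*22 = 24
  bit 5 = 1: r = r^2 * 22 mod 41 = 24^2 * 22 = 2*22 = 3
  -> A = 3
B = 22^33 mod 41  (bits of 33 = 100001)
  bit 0 = 1: r = r^2 * 22 mod 41 = 1^2 * 22 = 1*22 = 22
  bit 1 = 0: r = r^2 mod 41 = 22^2 = 33
  bit 2 = 0: r = r^2 mod 41 = 33^2 = 23
  bit 3 = 0: r = r^2 mod 41 = 23^2 = 37
  bit 4 = 0: r = r^2 mod 41 = 37^2 = 16
  bit 5 = 1: r = r^2 * 22 mod 41 = 16^2 * 22 = 10*22 = 15
  -> B = 15
s = B^a = 15^35 mod 41  (bits of 35 = 100011)
  bit 0 = 1: r = r^2 * 15 mod 41 = 1^2 * 15 = 1*15 = 15
  bit 1 = 0: r = r^2 mod 41 = 15^2 = 20
  bit 2 = 0: r = r^2 mod 41 = 20^2 = 31
  bit 3 = 0: r = r^2 mod 41 = 31^2 = 18
  bit 4 = 1: r = r^2 * 15 mod 41 = 18^2 * 15 = 37*15 = 22
  bit 5 = 1: r = r^2 * 15 mod 41 = 22^2 * 15 = 33*15 = 3
  -> s = B^a = 3

Answer: 3 15 3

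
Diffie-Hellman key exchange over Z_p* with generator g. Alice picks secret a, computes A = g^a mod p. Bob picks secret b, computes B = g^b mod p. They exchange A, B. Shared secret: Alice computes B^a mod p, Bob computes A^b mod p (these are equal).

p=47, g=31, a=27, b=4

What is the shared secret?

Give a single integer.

A = 31^27 mod 47  (bits of 27 = 11011)
  bit 0 = 1: r = r^2 * 31 mod 47 = 1^2 * 31 = 1*31 = 31
  bit 1 = 1: r = r^2 * 31 mod 47 = 31^2 * 31 = 21*31 = 40
  bit 2 = 0: r = r^2 mod 47 = 40^2 = 2
  bit 3 = 1: r = r^2 * 31 mod 47 = 2^2 * 31 = 4*31 = 30
  bit 4 = 1: r = r^2 * 31 mod 47 = 30^2 * 31 = 7*31 = 29
  -> A = 29
B = 31^4 mod 47  (bits of 4 = 100)
  bit 0 = 1: r = r^2 * 31 mod 47 = 1^2 * 31 = 1*31 = 31
  bit 1 = 0: r = r^2 mod 47 = 31^2 = 21
  bit 2 = 0: r = r^2 mod 47 = 21^2 = 18
  -> B = 18
s = B^a = 18^27 mod 47  (bits of 27 = 11011)
  bit 0 = 1: r = r^2 * 18 mod 47 = 1^2 * 18 = 1*18 = 18
  bit 1 = 1: r = r^2 * 18 mod 47 = 18^2 * 18 = 42*18 = 4
  bit 2 = 0: r = r^2 mod 47 = 4^2 = 16
  bit 3 = 1: r = r^2 * 18 mod 47 = 16^2 * 18 = 21*18 = 2
  bit 4 = 1: r = r^2 * 18 mod 47 = 2^2 * 18 = 4*18 = 25
  -> s = B^a = 25

Answer: 25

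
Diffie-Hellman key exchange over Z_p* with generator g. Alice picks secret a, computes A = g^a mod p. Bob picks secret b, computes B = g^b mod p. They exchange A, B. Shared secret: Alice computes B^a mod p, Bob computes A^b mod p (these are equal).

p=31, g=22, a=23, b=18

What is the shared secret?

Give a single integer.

A = 22^23 mod 31  (bits of 23 = 10111)
  bit 0 = 1: r = r^2 * 22 mod 31 = 1^2 * 22 = 1*22 = 22
  bit 1 = 0: r = r^2 mod 31 = 22^2 = 19
  bit 2 = 1: r = r^2 * 22 mod 31 = 19^2 * 22 = 20*22 = 6
  bit 3 = 1: r = r^2 * 22 mod 31 = 6^2 * 22 = 5*22 = 17
  bit 4 = 1: r = r^2 * 22 mod 31 = 17^2 * 22 = 10*22 = 3
  -> A = 3
B = 22^18 mod 31  (bits of 18 = 10010)
  bit 0 = 1: r = r^2 * 22 mod 31 = 1^2 * 22 = 1*22 = 22
  bit 1 = 0: r = r^2 mod 31 = 22^2 = 19
  bit 2 = 0: r = r^2 mod 31 = 19^2 = 20
  bit 3 = 1: r = r^2 * 22 mod 31 = 20^2 * 22 = 28*22 = 27
  bit 4 = 0: r = r^2 mod 31 = 27^2 = 16
  -> B = 16
s = B^a = 16^23 mod 31  (bits of 23 = 10111)
  bit 0 = 1: r = r^2 * 16 mod 31 = 1^2 * 16 = 1*16 = 16
  bit 1 = 0: r = r^2 mod 31 = 16^2 = 8
  bit 2 = 1: r = r^2 * 16 mod 31 = 8^2 * 16 = 2*16 = 1
  bit 3 = 1: r = r^2 * 16 mod 31 = 1^2 * 16 = 1*16 = 16
  bit 4 = 1: r = r^2 * 16 mod 31 = 16^2 * 16 = 8*16 = 4
  -> s = B^a = 4

Answer: 4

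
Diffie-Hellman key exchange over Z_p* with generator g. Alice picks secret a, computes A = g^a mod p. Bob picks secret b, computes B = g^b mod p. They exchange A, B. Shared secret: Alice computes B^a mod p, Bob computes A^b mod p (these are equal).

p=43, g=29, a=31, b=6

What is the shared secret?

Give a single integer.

Answer: 16

Derivation:
A = 29^31 mod 43  (bits of 31 = 11111)
  bit 0 = 1: r = r^2 * 29 mod 43 = 1^2 * 29 = 1*29 = 29
  bit 1 = 1: r = r^2 * 29 mod 43 = 29^2 * 29 = 24*29 = 8
  bit 2 = 1: r = r^2 * 29 mod 43 = 8^2 * 29 = 21*29 = 7
  bit 3 = 1: r = r^2 * 29 mod 43 = 7^2 * 29 = 6*29 = 2
  bit 4 = 1: r = r^2 * 29 mod 43 = 2^2 * 29 = 4*29 = 30
  -> A = 30
B = 29^6 mod 43  (bits of 6 = 110)
  bit 0 = 1: r = r^2 * 29 mod 43 = 1^2 * 29 = 1*29 = 29
  bit 1 = 1: r = r^2 * 29 mod 43 = 29^2 * 29 = 24*29 = 8
  bit 2 = 0: r = r^2 mod 43 = 8^2 = 21
  -> B = 21
s = B^a = 21^31 mod 43  (bits of 31 = 11111)
  bit 0 = 1: r = r^2 * 21 mod 43 = 1^2 * 21 = 1*21 = 21
  bit 1 = 1: r = r^2 * 21 mod 43 = 21^2 * 21 = 11*21 = 16
  bit 2 = 1: r = r^2 * 21 mod 43 = 16^2 * 21 = 41*21 = 1
  bit 3 = 1: r = r^2 * 21 mod 43 = 1^2 * 21 = 1*21 = 21
  bit 4 = 1: r = r^2 * 21 mod 43 = 21^2 * 21 = 11*21 = 16
  -> s = B^a = 16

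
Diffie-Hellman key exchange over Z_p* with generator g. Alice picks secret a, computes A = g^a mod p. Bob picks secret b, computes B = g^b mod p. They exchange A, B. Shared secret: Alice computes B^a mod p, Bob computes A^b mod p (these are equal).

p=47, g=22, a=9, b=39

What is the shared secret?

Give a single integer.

A = 22^9 mod 47  (bits of 9 = 1001)
  bit 0 = 1: r = r^2 * 22 mod 47 = 1^2 * 22 = 1*22 = 22
  bit 1 = 0: r = r^2 mod 47 = 22^2 = 14
  bit 2 = 0: r = r^2 mod 47 = 14^2 = 8
  bit 3 = 1: r = r^2 * 22 mod 47 = 8^2 * 22 = 17*22 = 45
  -> A = 45
B = 22^39 mod 47  (bits of 39 = 100111)
  bit 0 = 1: r = r^2 * 22 mod 47 = 1^2 * 22 = 1*22 = 22
  bit 1 = 0: r = r^2 mod 47 = 22^2 = 14
  bit 2 = 0: r = r^2 mod 47 = 14^2 = 8
  bit 3 = 1: r = r^2 * 22 mod 47 = 8^2 * 22 = 17*22 = 45
  bit 4 = 1: r = r^2 * 22 mod 47 = 45^2 * 22 = 4*22 = 41
  bit 5 = 1: r = r^2 * 22 mod 47 = 41^2 * 22 = 36*22 = 40
  -> B = 40
s = B^a = 40^9 mod 47  (bits of 9 = 1001)
  bit 0 = 1: r = r^2 * 40 mod 47 = 1^2 * 40 = 1*40 = 40
  bit 1 = 0: r = r^2 mod 47 = 40^2 = 2
  bit 2 = 0: r = r^2 mod 47 = 2^2 = 4
  bit 3 = 1: r = r^2 * 40 mod 47 = 4^2 * 40 = 16*40 = 29
  -> s = B^a = 29

Answer: 29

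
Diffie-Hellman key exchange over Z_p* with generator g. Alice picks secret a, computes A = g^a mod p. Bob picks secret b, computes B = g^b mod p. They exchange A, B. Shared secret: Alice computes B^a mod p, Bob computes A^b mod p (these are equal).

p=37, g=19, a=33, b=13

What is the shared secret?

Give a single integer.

Answer: 8

Derivation:
A = 19^33 mod 37  (bits of 33 = 100001)
  bit 0 = 1: r = r^2 * 19 mod 37 = 1^2 * 19 = 1*19 = 19
  bit 1 = 0: r = r^2 mod 37 = 19^2 = 28
  bit 2 = 0: r = r^2 mod 37 = 28^2 = 7
  bit 3 = 0: r = r^2 mod 37 = 7^2 = 12
  bit 4 = 0: r = r^2 mod 37 = 12^2 = 33
  bit 5 = 1: r = r^2 * 19 mod 37 = 33^2 * 19 = 16*19 = 8
  -> A = 8
B = 19^13 mod 37  (bits of 13 = 1101)
  bit 0 = 1: r = r^2 * 19 mod 37 = 1^2 * 19 = 1*19 = 19
  bit 1 = 1: r = r^2 * 19 mod 37 = 19^2 * 19 = 28*19 = 14
  bit 2 = 0: r = r^2 mod 37 = 14^2 = 11
  bit 3 = 1: r = r^2 * 19 mod 37 = 11^2 * 19 = 10*19 = 5
  -> B = 5
s = B^a = 5^33 mod 37  (bits of 33 = 100001)
  bit 0 = 1: r = r^2 * 5 mod 37 = 1^2 * 5 = 1*5 = 5
  bit 1 = 0: r = r^2 mod 37 = 5^2 = 25
  bit 2 = 0: r = r^2 mod 37 = 25^2 = 33
  bit 3 = 0: r = r^2 mod 37 = 33^2 = 16
  bit 4 = 0: r = r^2 mod 37 = 16^2 = 34
  bit 5 = 1: r = r^2 * 5 mod 37 = 34^2 * 5 = 9*5 = 8
  -> s = B^a = 8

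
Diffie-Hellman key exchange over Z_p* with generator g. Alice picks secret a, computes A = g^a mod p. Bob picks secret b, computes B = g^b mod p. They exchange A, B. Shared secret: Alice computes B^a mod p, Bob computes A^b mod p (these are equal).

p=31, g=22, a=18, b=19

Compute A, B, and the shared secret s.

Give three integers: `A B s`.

Answer: 16 11 2

Derivation:
A = 22^18 mod 31  (bits of 18 = 10010)
  bit 0 = 1: r = r^2 * 22 mod 31 = 1^2 * 22 = 1*22 = 22
  bit 1 = 0: r = r^2 mod 31 = 22^2 = 19
  bit 2 = 0: r = r^2 mod 31 = 19^2 = 20
  bit 3 = 1: r = r^2 * 22 mod 31 = 20^2 * 22 = 28*22 = 27
  bit 4 = 0: r = r^2 mod 31 = 27^2 = 16
  -> A = 16
B = 22^19 mod 31  (bits of 19 = 10011)
  bit 0 = 1: r = r^2 * 22 mod 31 = 1^2 * 22 = 1*22 = 22
  bit 1 = 0: r = r^2 mod 31 = 22^2 = 19
  bit 2 = 0: r = r^2 mod 31 = 19^2 = 20
  bit 3 = 1: r = r^2 * 22 mod 31 = 20^2 * 22 = 28*22 = 27
  bit 4 = 1: r = r^2 * 22 mod 31 = 27^2 * 22 = 16*22 = 11
  -> B = 11
s = B^a = 11^18 mod 31  (bits of 18 = 10010)
  bit 0 = 1: r = r^2 * 11 mod 31 = 1^2 * 11 = 1*11 = 11
  bit 1 = 0: r = r^2 mod 31 = 11^2 = 28
  bit 2 = 0: r = r^2 mod 31 = 28^2 = 9
  bit 3 = 1: r = r^2 * 11 mod 31 = 9^2 * 11 = 19*11 = 23
  bit 4 = 0: r = r^2 mod 31 = 23^2 = 2
  -> s = B^a = 2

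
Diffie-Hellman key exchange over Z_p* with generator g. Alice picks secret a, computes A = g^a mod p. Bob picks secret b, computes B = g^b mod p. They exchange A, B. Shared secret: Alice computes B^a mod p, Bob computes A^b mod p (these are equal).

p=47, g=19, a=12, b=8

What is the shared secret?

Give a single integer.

Answer: 37

Derivation:
A = 19^12 mod 47  (bits of 12 = 1100)
  bit 0 = 1: r = r^2 * 19 mod 47 = 1^2 * 19 = 1*19 = 19
  bit 1 = 1: r = r^2 * 19 mod 47 = 19^2 * 19 = 32*19 = 44
  bit 2 = 0: r = r^2 mod 47 = 44^2 = 9
  bit 3 = 0: r = r^2 mod 47 = 9^2 = 34
  -> A = 34
B = 19^8 mod 47  (bits of 8 = 1000)
  bit 0 = 1: r = r^2 * 19 mod 47 = 1^2 * 19 = 1*19 = 19
  bit 1 = 0: r = r^2 mod 47 = 19^2 = 32
  bit 2 = 0: r = r^2 mod 47 = 32^2 = 37
  bit 3 = 0: r = r^2 mod 47 = 37^2 = 6
  -> B = 6
s = B^a = 6^12 mod 47  (bits of 12 = 1100)
  bit 0 = 1: r = r^2 * 6 mod 47 = 1^2 * 6 = 1*6 = 6
  bit 1 = 1: r = r^2 * 6 mod 47 = 6^2 * 6 = 36*6 = 28
  bit 2 = 0: r = r^2 mod 47 = 28^2 = 32
  bit 3 = 0: r = r^2 mod 47 = 32^2 = 37
  -> s = B^a = 37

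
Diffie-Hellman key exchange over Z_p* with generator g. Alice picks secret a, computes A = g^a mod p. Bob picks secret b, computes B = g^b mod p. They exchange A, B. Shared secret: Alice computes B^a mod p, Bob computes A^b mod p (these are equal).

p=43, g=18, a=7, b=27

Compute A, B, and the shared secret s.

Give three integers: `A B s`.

A = 18^7 mod 43  (bits of 7 = 111)
  bit 0 = 1: r = r^2 * 18 mod 43 = 1^2 * 18 = 1*18 = 18
  bit 1 = 1: r = r^2 * 18 mod 43 = 18^2 * 18 = 23*18 = 27
  bit 2 = 1: r = r^2 * 18 mod 43 = 27^2 * 18 = 41*18 = 7
  -> A = 7
B = 18^27 mod 43  (bits of 27 = 11011)
  bit 0 = 1: r = r^2 * 18 mod 43 = 1^2 * 18 = 1*18 = 18
  bit 1 = 1: r = r^2 * 18 mod 43 = 18^2 * 18 = 23*18 = 27
  bit 2 = 0: r = r^2 mod 43 = 27^2 = 41
  bit 3 = 1: r = r^2 * 18 mod 43 = 41^2 * 18 = 4*18 = 29
  bit 4 = 1: r = r^2 * 18 mod 43 = 29^2 * 18 = 24*18 = 2
  -> B = 2
s = B^a = 2^7 mod 43  (bits of 7 = 111)
  bit 0 = 1: r = r^2 * 2 mod 43 = 1^2 * 2 = 1*2 = 2
  bit 1 = 1: r = r^2 * 2 mod 43 = 2^2 * 2 = 4*2 = 8
  bit 2 = 1: r = r^2 * 2 mod 43 = 8^2 * 2 = 21*2 = 42
  -> s = B^a = 42

Answer: 7 2 42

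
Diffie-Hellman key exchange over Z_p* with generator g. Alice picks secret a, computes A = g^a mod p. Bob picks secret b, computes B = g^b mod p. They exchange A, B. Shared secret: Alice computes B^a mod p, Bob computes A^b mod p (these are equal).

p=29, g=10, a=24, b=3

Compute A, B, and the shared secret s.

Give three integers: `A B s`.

A = 10^24 mod 29  (bits of 24 = 11000)
  bit 0 = 1: r = r^2 * 10 mod 29 = 1^2 * 10 = 1*10 = 10
  bit 1 = 1: r = r^2 * 10 mod 29 = 10^2 * 10 = 13*10 = 14
  bit 2 = 0: r = r^2 mod 29 = 14^2 = 22
  bit 3 = 0: r = r^2 mod 29 = 22^2 = 20
  bit 4 = 0: r = r^2 mod 29 = 20^2 = 23
  -> A = 23
B = 10^3 mod 29  (bits of 3 = 11)
  bit 0 = 1: r = r^2 * 10 mod 29 = 1^2 * 10 = 1*10 = 10
  bit 1 = 1: r = r^2 * 10 mod 29 = 10^2 * 10 = 13*10 = 14
  -> B = 14
s = B^a = 14^24 mod 29  (bits of 24 = 11000)
  bit 0 = 1: r = r^2 * 14 mod 29 = 1^2 * 14 = 1*14 = 14
  bit 1 = 1: r = r^2 * 14 mod 29 = 14^2 * 14 = 22*14 = 18
  bit 2 = 0: r = r^2 mod 29 = 18^2 = 5
  bit 3 = 0: r = r^2 mod 29 = 5^2 = 25
  bit 4 = 0: r = r^2 mod 29 = 25^2 = 16
  -> s = B^a = 16

Answer: 23 14 16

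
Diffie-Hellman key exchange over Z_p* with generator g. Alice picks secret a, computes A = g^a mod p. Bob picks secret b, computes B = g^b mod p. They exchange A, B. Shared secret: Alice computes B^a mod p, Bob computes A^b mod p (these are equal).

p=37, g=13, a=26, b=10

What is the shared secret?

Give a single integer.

Answer: 9

Derivation:
A = 13^26 mod 37  (bits of 26 = 11010)
  bit 0 = 1: r = r^2 * 13 mod 37 = 1^2 * 13 = 1*13 = 13
  bit 1 = 1: r = r^2 * 13 mod 37 = 13^2 * 13 = 21*13 = 14
  bit 2 = 0: r = r^2 mod 37 = 14^2 = 11
  bit 3 = 1: r = r^2 * 13 mod 37 = 11^2 * 13 = 10*13 = 19
  bit 4 = 0: r = r^2 mod 37 = 19^2 = 28
  -> A = 28
B = 13^10 mod 37  (bits of 10 = 1010)
  bit 0 = 1: r = r^2 * 13 mod 37 = 1^2 * 13 = 1*13 = 13
  bit 1 = 0: r = r^2 mod 37 = 13^2 = 21
  bit 2 = 1: r = r^2 * 13 mod 37 = 21^2 * 13 = 34*13 = 35
  bit 3 = 0: r = r^2 mod 37 = 35^2 = 4
  -> B = 4
s = B^a = 4^26 mod 37  (bits of 26 = 11010)
  bit 0 = 1: r = r^2 * 4 mod 37 = 1^2 * 4 = 1*4 = 4
  bit 1 = 1: r = r^2 * 4 mod 37 = 4^2 * 4 = 16*4 = 27
  bit 2 = 0: r = r^2 mod 37 = 27^2 = 26
  bit 3 = 1: r = r^2 * 4 mod 37 = 26^2 * 4 = 10*4 = 3
  bit 4 = 0: r = r^2 mod 37 = 3^2 = 9
  -> s = B^a = 9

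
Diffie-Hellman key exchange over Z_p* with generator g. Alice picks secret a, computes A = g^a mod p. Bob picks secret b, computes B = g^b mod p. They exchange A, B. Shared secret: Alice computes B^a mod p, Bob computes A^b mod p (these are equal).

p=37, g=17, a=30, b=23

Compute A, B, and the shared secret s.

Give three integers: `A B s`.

Answer: 11 18 27

Derivation:
A = 17^30 mod 37  (bits of 30 = 11110)
  bit 0 = 1: r = r^2 * 17 mod 37 = 1^2 * 17 = 1*17 = 17
  bit 1 = 1: r = r^2 * 17 mod 37 = 17^2 * 17 = 30*17 = 29
  bit 2 = 1: r = r^2 * 17 mod 37 = 29^2 * 17 = 27*17 = 15
  bit 3 = 1: r = r^2 * 17 mod 37 = 15^2 * 17 = 3*17 = 14
  bit 4 = 0: r = r^2 mod 37 = 14^2 = 11
  -> A = 11
B = 17^23 mod 37  (bits of 23 = 10111)
  bit 0 = 1: r = r^2 * 17 mod 37 = 1^2 * 17 = 1*17 = 17
  bit 1 = 0: r = r^2 mod 37 = 17^2 = 30
  bit 2 = 1: r = r^2 * 17 mod 37 = 30^2 * 17 = 12*17 = 19
  bit 3 = 1: r = r^2 * 17 mod 37 = 19^2 * 17 = 28*17 = 32
  bit 4 = 1: r = r^2 * 17 mod 37 = 32^2 * 17 = 25*17 = 18
  -> B = 18
s = B^a = 18^30 mod 37  (bits of 30 = 11110)
  bit 0 = 1: r = r^2 * 18 mod 37 = 1^2 * 18 = 1*18 = 18
  bit 1 = 1: r = r^2 * 18 mod 37 = 18^2 * 18 = 28*18 = 23
  bit 2 = 1: r = r^2 * 18 mod 37 = 23^2 * 18 = 11*18 = 13
  bit 3 = 1: r = r^2 * 18 mod 37 = 13^2 * 18 = 21*18 = 8
  bit 4 = 0: r = r^2 mod 37 = 8^2 = 27
  -> s = B^a = 27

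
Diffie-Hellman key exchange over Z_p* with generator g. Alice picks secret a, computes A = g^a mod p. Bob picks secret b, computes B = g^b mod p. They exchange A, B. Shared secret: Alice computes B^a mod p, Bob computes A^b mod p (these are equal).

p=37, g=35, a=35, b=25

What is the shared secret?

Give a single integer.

Answer: 24

Derivation:
A = 35^35 mod 37  (bits of 35 = 100011)
  bit 0 = 1: r = r^2 * 35 mod 37 = 1^2 * 35 = 1*35 = 35
  bit 1 = 0: r = r^2 mod 37 = 35^2 = 4
  bit 2 = 0: r = r^2 mod 37 = 4^2 = 16
  bit 3 = 0: r = r^2 mod 37 = 16^2 = 34
  bit 4 = 1: r = r^2 * 35 mod 37 = 34^2 * 35 = 9*35 = 19
  bit 5 = 1: r = r^2 * 35 mod 37 = 19^2 * 35 = 28*35 = 18
  -> A = 18
B = 35^25 mod 37  (bits of 25 = 11001)
  bit 0 = 1: r = r^2 * 35 mod 37 = 1^2 * 35 = 1*35 = 35
  bit 1 = 1: r = r^2 * 35 mod 37 = 35^2 * 35 = 4*35 = 29
  bit 2 = 0: r = r^2 mod 37 = 29^2 = 27
  bit 3 = 0: r = r^2 mod 37 = 27^2 = 26
  bit 4 = 1: r = r^2 * 35 mod 37 = 26^2 * 35 = 10*35 = 17
  -> B = 17
s = B^a = 17^35 mod 37  (bits of 35 = 100011)
  bit 0 = 1: r = r^2 * 17 mod 37 = 1^2 * 17 = 1*17 = 17
  bit 1 = 0: r = r^2 mod 37 = 17^2 = 30
  bit 2 = 0: r = r^2 mod 37 = 30^2 = 12
  bit 3 = 0: r = r^2 mod 37 = 12^2 = 33
  bit 4 = 1: r = r^2 * 17 mod 37 = 33^2 * 17 = 16*17 = 13
  bit 5 = 1: r = r^2 * 17 mod 37 = 13^2 * 17 = 21*17 = 24
  -> s = B^a = 24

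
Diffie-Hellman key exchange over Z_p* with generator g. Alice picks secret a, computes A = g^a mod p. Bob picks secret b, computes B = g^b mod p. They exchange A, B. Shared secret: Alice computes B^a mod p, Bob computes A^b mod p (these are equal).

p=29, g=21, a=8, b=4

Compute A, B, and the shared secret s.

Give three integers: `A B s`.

A = 21^8 mod 29  (bits of 8 = 1000)
  bit 0 = 1: r = r^2 * 21 mod 29 = 1^2 * 21 = 1*21 = 21
  bit 1 = 0: r = r^2 mod 29 = 21^2 = 6
  bit 2 = 0: r = r^2 mod 29 = 6^2 = 7
  bit 3 = 0: r = r^2 mod 29 = 7^2 = 20
  -> A = 20
B = 21^4 mod 29  (bits of 4 = 100)
  bit 0 = 1: r = r^2 * 21 mod 29 = 1^2 * 21 = 1*21 = 21
  bit 1 = 0: r = r^2 mod 29 = 21^2 = 6
  bit 2 = 0: r = r^2 mod 29 = 6^2 = 7
  -> B = 7
s = B^a = 7^8 mod 29  (bits of 8 = 1000)
  bit 0 = 1: r = r^2 * 7 mod 29 = 1^2 * 7 = 1*7 = 7
  bit 1 = 0: r = r^2 mod 29 = 7^2 = 20
  bit 2 = 0: r = r^2 mod 29 = 20^2 = 23
  bit 3 = 0: r = r^2 mod 29 = 23^2 = 7
  -> s = B^a = 7

Answer: 20 7 7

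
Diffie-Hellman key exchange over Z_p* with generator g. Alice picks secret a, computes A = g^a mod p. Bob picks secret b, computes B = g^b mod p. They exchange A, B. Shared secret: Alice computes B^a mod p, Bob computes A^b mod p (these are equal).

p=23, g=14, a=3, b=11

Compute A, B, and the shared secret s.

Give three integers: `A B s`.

A = 14^3 mod 23  (bits of 3 = 11)
  bit 0 = 1: r = r^2 * 14 mod 23 = 1^2 * 14 = 1*14 = 14
  bit 1 = 1: r = r^2 * 14 mod 23 = 14^2 * 14 = 12*14 = 7
  -> A = 7
B = 14^11 mod 23  (bits of 11 = 1011)
  bit 0 = 1: r = r^2 * 14 mod 23 = 1^2 * 14 = 1*14 = 14
  bit 1 = 0: r = r^2 mod 23 = 14^2 = 12
  bit 2 = 1: r = r^2 * 14 mod 23 = 12^2 * 14 = 6*14 = 15
  bit 3 = 1: r = r^2 * 14 mod 23 = 15^2 * 14 = 18*14 = 22
  -> B = 22
s = B^a = 22^3 mod 23  (bits of 3 = 11)
  bit 0 = 1: r = r^2 * 22 mod 23 = 1^2 * 22 = 1*22 = 22
  bit 1 = 1: r = r^2 * 22 mod 23 = 22^2 * 22 = 1*22 = 22
  -> s = B^a = 22

Answer: 7 22 22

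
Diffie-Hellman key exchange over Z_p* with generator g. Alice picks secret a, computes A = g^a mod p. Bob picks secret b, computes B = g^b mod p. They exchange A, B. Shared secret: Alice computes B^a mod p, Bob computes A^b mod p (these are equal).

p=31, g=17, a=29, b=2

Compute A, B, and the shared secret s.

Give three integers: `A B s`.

Answer: 11 10 28

Derivation:
A = 17^29 mod 31  (bits of 29 = 11101)
  bit 0 = 1: r = r^2 * 17 mod 31 = 1^2 * 17 = 1*17 = 17
  bit 1 = 1: r = r^2 * 17 mod 31 = 17^2 * 17 = 10*17 = 15
  bit 2 = 1: r = r^2 * 17 mod 31 = 15^2 * 17 = 8*17 = 12
  bit 3 = 0: r = r^2 mod 31 = 12^2 = 20
  bit 4 = 1: r = r^2 * 17 mod 31 = 20^2 * 17 = 28*17 = 11
  -> A = 11
B = 17^2 mod 31  (bits of 2 = 10)
  bit 0 = 1: r = r^2 * 17 mod 31 = 1^2 * 17 = 1*17 = 17
  bit 1 = 0: r = r^2 mod 31 = 17^2 = 10
  -> B = 10
s = B^a = 10^29 mod 31  (bits of 29 = 11101)
  bit 0 = 1: r = r^2 * 10 mod 31 = 1^2 * 10 = 1*10 = 10
  bit 1 = 1: r = r^2 * 10 mod 31 = 10^2 * 10 = 7*10 = 8
  bit 2 = 1: r = r^2 * 10 mod 31 = 8^2 * 10 = 2*10 = 20
  bit 3 = 0: r = r^2 mod 31 = 20^2 = 28
  bit 4 = 1: r = r^2 * 10 mod 31 = 28^2 * 10 = 9*10 = 28
  -> s = B^a = 28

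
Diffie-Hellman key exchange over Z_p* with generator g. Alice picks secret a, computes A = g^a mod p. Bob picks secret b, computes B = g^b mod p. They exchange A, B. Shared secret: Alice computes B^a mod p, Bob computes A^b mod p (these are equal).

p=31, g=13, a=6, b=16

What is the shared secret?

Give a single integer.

Answer: 16

Derivation:
A = 13^6 mod 31  (bits of 6 = 110)
  bit 0 = 1: r = r^2 * 13 mod 31 = 1^2 * 13 = 1*13 = 13
  bit 1 = 1: r = r^2 * 13 mod 31 = 13^2 * 13 = 14*13 = 27
  bit 2 = 0: r = r^2 mod 31 = 27^2 = 16
  -> A = 16
B = 13^16 mod 31  (bits of 16 = 10000)
  bit 0 = 1: r = r^2 * 13 mod 31 = 1^2 * 13 = 1*13 = 13
  bit 1 = 0: r = r^2 mod 31 = 13^2 = 14
  bit 2 = 0: r = r^2 mod 31 = 14^2 = 10
  bit 3 = 0: r = r^2 mod 31 = 10^2 = 7
  bit 4 = 0: r = r^2 mod 31 = 7^2 = 18
  -> B = 18
s = B^a = 18^6 mod 31  (bits of 6 = 110)
  bit 0 = 1: r = r^2 * 18 mod 31 = 1^2 * 18 = 1*18 = 18
  bit 1 = 1: r = r^2 * 18 mod 31 = 18^2 * 18 = 14*18 = 4
  bit 2 = 0: r = r^2 mod 31 = 4^2 = 16
  -> s = B^a = 16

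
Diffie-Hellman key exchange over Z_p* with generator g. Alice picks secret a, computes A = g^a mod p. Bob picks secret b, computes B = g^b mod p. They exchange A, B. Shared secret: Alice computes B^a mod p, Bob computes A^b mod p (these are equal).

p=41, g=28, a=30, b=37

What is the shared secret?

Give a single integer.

Answer: 32

Derivation:
A = 28^30 mod 41  (bits of 30 = 11110)
  bit 0 = 1: r = r^2 * 28 mod 41 = 1^2 * 28 = 1*28 = 28
  bit 1 = 1: r = r^2 * 28 mod 41 = 28^2 * 28 = 5*28 = 17
  bit 2 = 1: r = r^2 * 28 mod 41 = 17^2 * 28 = 2*28 = 15
  bit 3 = 1: r = r^2 * 28 mod 41 = 15^2 * 28 = 20*28 = 27
  bit 4 = 0: r = r^2 mod 41 = 27^2 = 32
  -> A = 32
B = 28^37 mod 41  (bits of 37 = 100101)
  bit 0 = 1: r = r^2 * 28 mod 41 = 1^2 * 28 = 1*28 = 28
  bit 1 = 0: r = r^2 mod 41 = 28^2 = 5
  bit 2 = 0: r = r^2 mod 41 = 5^2 = 25
  bit 3 = 1: r = r^2 * 28 mod 41 = 25^2 * 28 = 10*28 = 34
  bit 4 = 0: r = r^2 mod 41 = 34^2 = 8
  bit 5 = 1: r = r^2 * 28 mod 41 = 8^2 * 28 = 23*28 = 29
  -> B = 29
s = B^a = 29^30 mod 41  (bits of 30 = 11110)
  bit 0 = 1: r = r^2 * 29 mod 41 = 1^2 * 29 = 1*29 = 29
  bit 1 = 1: r = r^2 * 29 mod 41 = 29^2 * 29 = 21*29 = 35
  bit 2 = 1: r = r^2 * 29 mod 41 = 35^2 * 29 = 36*29 = 19
  bit 3 = 1: r = r^2 * 29 mod 41 = 19^2 * 29 = 33*29 = 14
  bit 4 = 0: r = r^2 mod 41 = 14^2 = 32
  -> s = B^a = 32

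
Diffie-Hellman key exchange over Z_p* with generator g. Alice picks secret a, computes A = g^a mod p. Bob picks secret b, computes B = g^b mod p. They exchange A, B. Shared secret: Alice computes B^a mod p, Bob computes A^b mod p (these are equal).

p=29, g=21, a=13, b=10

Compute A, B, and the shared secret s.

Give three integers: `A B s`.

A = 21^13 mod 29  (bits of 13 = 1101)
  bit 0 = 1: r = r^2 * 21 mod 29 = 1^2 * 21 = 1*21 = 21
  bit 1 = 1: r = r^2 * 21 mod 29 = 21^2 * 21 = 6*21 = 10
  bit 2 = 0: r = r^2 mod 29 = 10^2 = 13
  bit 3 = 1: r = r^2 * 21 mod 29 = 13^2 * 21 = 24*21 = 11
  -> A = 11
B = 21^10 mod 29  (bits of 10 = 1010)
  bit 0 = 1: r = r^2 * 21 mod 29 = 1^2 * 21 = 1*21 = 21
  bit 1 = 0: r = r^2 mod 29 = 21^2 = 6
  bit 2 = 1: r = r^2 * 21 mod 29 = 6^2 * 21 = 7*21 = 2
  bit 3 = 0: r = r^2 mod 29 = 2^2 = 4
  -> B = 4
s = B^a = 4^13 mod 29  (bits of 13 = 1101)
  bit 0 = 1: r = r^2 * 4 mod 29 = 1^2 * 4 = 1*4 = 4
  bit 1 = 1: r = r^2 * 4 mod 29 = 4^2 * 4 = 16*4 = 6
  bit 2 = 0: r = r^2 mod 29 = 6^2 = 7
  bit 3 = 1: r = r^2 * 4 mod 29 = 7^2 * 4 = 20*4 = 22
  -> s = B^a = 22

Answer: 11 4 22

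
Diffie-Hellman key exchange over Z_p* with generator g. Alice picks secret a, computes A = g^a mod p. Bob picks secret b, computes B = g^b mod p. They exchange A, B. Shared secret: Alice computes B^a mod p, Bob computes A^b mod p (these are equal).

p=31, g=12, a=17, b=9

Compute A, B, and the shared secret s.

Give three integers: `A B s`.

Answer: 11 15 23

Derivation:
A = 12^17 mod 31  (bits of 17 = 10001)
  bit 0 = 1: r = r^2 * 12 mod 31 = 1^2 * 12 = 1*12 = 12
  bit 1 = 0: r = r^2 mod 31 = 12^2 = 20
  bit 2 = 0: r = r^2 mod 31 = 20^2 = 28
  bit 3 = 0: r = r^2 mod 31 = 28^2 = 9
  bit 4 = 1: r = r^2 * 12 mod 31 = 9^2 * 12 = 19*12 = 11
  -> A = 11
B = 12^9 mod 31  (bits of 9 = 1001)
  bit 0 = 1: r = r^2 * 12 mod 31 = 1^2 * 12 = 1*12 = 12
  bit 1 = 0: r = r^2 mod 31 = 12^2 = 20
  bit 2 = 0: r = r^2 mod 31 = 20^2 = 28
  bit 3 = 1: r = r^2 * 12 mod 31 = 28^2 * 12 = 9*12 = 15
  -> B = 15
s = B^a = 15^17 mod 31  (bits of 17 = 10001)
  bit 0 = 1: r = r^2 * 15 mod 31 = 1^2 * 15 = 1*15 = 15
  bit 1 = 0: r = r^2 mod 31 = 15^2 = 8
  bit 2 = 0: r = r^2 mod 31 = 8^2 = 2
  bit 3 = 0: r = r^2 mod 31 = 2^2 = 4
  bit 4 = 1: r = r^2 * 15 mod 31 = 4^2 * 15 = 16*15 = 23
  -> s = B^a = 23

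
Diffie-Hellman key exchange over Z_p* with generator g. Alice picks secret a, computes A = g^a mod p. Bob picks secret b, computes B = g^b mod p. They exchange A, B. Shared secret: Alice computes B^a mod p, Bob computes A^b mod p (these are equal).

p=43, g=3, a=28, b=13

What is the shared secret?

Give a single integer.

Answer: 6

Derivation:
A = 3^28 mod 43  (bits of 28 = 11100)
  bit 0 = 1: r = r^2 * 3 mod 43 = 1^2 * 3 = 1*3 = 3
  bit 1 = 1: r = r^2 * 3 mod 43 = 3^2 * 3 = 9*3 = 27
  bit 2 = 1: r = r^2 * 3 mod 43 = 27^2 * 3 = 41*3 = 37
  bit 3 = 0: r = r^2 mod 43 = 37^2 = 36
  bit 4 = 0: r = r^2 mod 43 = 36^2 = 6
  -> A = 6
B = 3^13 mod 43  (bits of 13 = 1101)
  bit 0 = 1: r = r^2 * 3 mod 43 = 1^2 * 3 = 1*3 = 3
  bit 1 = 1: r = r^2 * 3 mod 43 = 3^2 * 3 = 9*3 = 27
  bit 2 = 0: r = r^2 mod 43 = 27^2 = 41
  bit 3 = 1: r = r^2 * 3 mod 43 = 41^2 * 3 = 4*3 = 12
  -> B = 12
s = B^a = 12^28 mod 43  (bits of 28 = 11100)
  bit 0 = 1: r = r^2 * 12 mod 43 = 1^2 * 12 = 1*12 = 12
  bit 1 = 1: r = r^2 * 12 mod 43 = 12^2 * 12 = 15*12 = 8
  bit 2 = 1: r = r^2 * 12 mod 43 = 8^2 * 12 = 21*12 = 37
  bit 3 = 0: r = r^2 mod 43 = 37^2 = 36
  bit 4 = 0: r = r^2 mod 43 = 36^2 = 6
  -> s = B^a = 6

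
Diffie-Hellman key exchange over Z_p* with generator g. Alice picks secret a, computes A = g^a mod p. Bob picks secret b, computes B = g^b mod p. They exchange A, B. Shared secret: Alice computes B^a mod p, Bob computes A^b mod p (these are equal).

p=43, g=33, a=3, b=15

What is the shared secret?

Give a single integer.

Answer: 32

Derivation:
A = 33^3 mod 43  (bits of 3 = 11)
  bit 0 = 1: r = r^2 * 33 mod 43 = 1^2 * 33 = 1*33 = 33
  bit 1 = 1: r = r^2 * 33 mod 43 = 33^2 * 33 = 14*33 = 32
  -> A = 32
B = 33^15 mod 43  (bits of 15 = 1111)
  bit 0 = 1: r = r^2 * 33 mod 43 = 1^2 * 33 = 1*33 = 33
  bit 1 = 1: r = r^2 * 33 mod 43 = 33^2 * 33 = 14*33 = 32
  bit 2 = 1: r = r^2 * 33 mod 43 = 32^2 * 33 = 35*33 = 37
  bit 3 = 1: r = r^2 * 33 mod 43 = 37^2 * 33 = 36*33 = 27
  -> B = 27
s = B^a = 27^3 mod 43  (bits of 3 = 11)
  bit 0 = 1: r = r^2 * 27 mod 43 = 1^2 * 27 = 1*27 = 27
  bit 1 = 1: r = r^2 * 27 mod 43 = 27^2 * 27 = 41*27 = 32
  -> s = B^a = 32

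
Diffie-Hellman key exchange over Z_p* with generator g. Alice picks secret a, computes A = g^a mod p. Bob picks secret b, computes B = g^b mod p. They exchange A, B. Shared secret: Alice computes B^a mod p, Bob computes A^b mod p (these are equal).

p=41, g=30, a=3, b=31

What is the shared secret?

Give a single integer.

A = 30^3 mod 41  (bits of 3 = 11)
  bit 0 = 1: r = r^2 * 30 mod 41 = 1^2 * 30 = 1*30 = 30
  bit 1 = 1: r = r^2 * 30 mod 41 = 30^2 * 30 = 39*30 = 22
  -> A = 22
B = 30^31 mod 41  (bits of 31 = 11111)
  bit 0 = 1: r = r^2 * 30 mod 41 = 1^2 * 30 = 1*30 = 30
  bit 1 = 1: r = r^2 * 30 mod 41 = 30^2 * 30 = 39*30 = 22
  bit 2 = 1: r = r^2 * 30 mod 41 = 22^2 * 30 = 33*30 = 6
  bit 3 = 1: r = r^2 * 30 mod 41 = 6^2 * 30 = 36*30 = 14
  bit 4 = 1: r = r^2 * 30 mod 41 = 14^2 * 30 = 32*30 = 17
  -> B = 17
s = B^a = 17^3 mod 41  (bits of 3 = 11)
  bit 0 = 1: r = r^2 * 17 mod 41 = 1^2 * 17 = 1*17 = 17
  bit 1 = 1: r = r^2 * 17 mod 41 = 17^2 * 17 = 2*17 = 34
  -> s = B^a = 34

Answer: 34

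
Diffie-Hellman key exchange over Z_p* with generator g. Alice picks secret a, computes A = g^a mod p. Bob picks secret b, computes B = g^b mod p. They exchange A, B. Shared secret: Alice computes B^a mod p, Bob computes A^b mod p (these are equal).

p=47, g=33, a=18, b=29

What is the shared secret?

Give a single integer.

A = 33^18 mod 47  (bits of 18 = 10010)
  bit 0 = 1: r = r^2 * 33 mod 47 = 1^2 * 33 = 1*33 = 33
  bit 1 = 0: r = r^2 mod 47 = 33^2 = 8
  bit 2 = 0: r = r^2 mod 47 = 8^2 = 17
  bit 3 = 1: r = r^2 * 33 mod 47 = 17^2 * 33 = 7*33 = 43
  bit 4 = 0: r = r^2 mod 47 = 43^2 = 16
  -> A = 16
B = 33^29 mod 47  (bits of 29 = 11101)
  bit 0 = 1: r = r^2 * 33 mod 47 = 1^2 * 33 = 1*33 = 33
  bit 1 = 1: r = r^2 * 33 mod 47 = 33^2 * 33 = 8*33 = 29
  bit 2 = 1: r = r^2 * 33 mod 47 = 29^2 * 33 = 42*33 = 23
  bit 3 = 0: r = r^2 mod 47 = 23^2 = 12
  bit 4 = 1: r = r^2 * 33 mod 47 = 12^2 * 33 = 3*33 = 5
  -> B = 5
s = B^a = 5^18 mod 47  (bits of 18 = 10010)
  bit 0 = 1: r = r^2 * 5 mod 47 = 1^2 * 5 = 1*5 = 5
  bit 1 = 0: r = r^2 mod 47 = 5^2 = 25
  bit 2 = 0: r = r^2 mod 47 = 25^2 = 14
  bit 3 = 1: r = r^2 * 5 mod 47 = 14^2 * 5 = 8*5 = 40
  bit 4 = 0: r = r^2 mod 47 = 40^2 = 2
  -> s = B^a = 2

Answer: 2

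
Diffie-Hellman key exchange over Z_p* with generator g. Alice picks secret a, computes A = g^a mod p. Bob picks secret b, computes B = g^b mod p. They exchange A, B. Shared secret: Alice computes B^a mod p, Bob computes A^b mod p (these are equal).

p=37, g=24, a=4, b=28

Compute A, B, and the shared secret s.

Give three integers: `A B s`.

A = 24^4 mod 37  (bits of 4 = 100)
  bit 0 = 1: r = r^2 * 24 mod 37 = 1^2 * 24 = 1*24 = 24
  bit 1 = 0: r = r^2 mod 37 = 24^2 = 21
  bit 2 = 0: r = r^2 mod 37 = 21^2 = 34
  -> A = 34
B = 24^28 mod 37  (bits of 28 = 11100)
  bit 0 = 1: r = r^2 * 24 mod 37 = 1^2 * 24 = 1*24 = 24
  bit 1 = 1: r = r^2 * 24 mod 37 = 24^2 * 24 = 21*24 = 23
  bit 2 = 1: r = r^2 * 24 mod 37 = 23^2 * 24 = 11*24 = 5
  bit 3 = 0: r = r^2 mod 37 = 5^2 = 25
  bit 4 = 0: r = r^2 mod 37 = 25^2 = 33
  -> B = 33
s = B^a = 33^4 mod 37  (bits of 4 = 100)
  bit 0 = 1: r = r^2 * 33 mod 37 = 1^2 * 33 = 1*33 = 33
  bit 1 = 0: r = r^2 mod 37 = 33^2 = 16
  bit 2 = 0: r = r^2 mod 37 = 16^2 = 34
  -> s = B^a = 34

Answer: 34 33 34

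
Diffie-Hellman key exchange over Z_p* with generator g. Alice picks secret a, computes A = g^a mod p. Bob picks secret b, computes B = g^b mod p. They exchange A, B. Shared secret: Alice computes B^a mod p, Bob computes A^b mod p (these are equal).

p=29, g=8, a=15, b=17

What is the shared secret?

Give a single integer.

A = 8^15 mod 29  (bits of 15 = 1111)
  bit 0 = 1: r = r^2 * 8 mod 29 = 1^2 * 8 = 1*8 = 8
  bit 1 = 1: r = r^2 * 8 mod 29 = 8^2 * 8 = 6*8 = 19
  bit 2 = 1: r = r^2 * 8 mod 29 = 19^2 * 8 = 13*8 = 17
  bit 3 = 1: r = r^2 * 8 mod 29 = 17^2 * 8 = 28*8 = 21
  -> A = 21
B = 8^17 mod 29  (bits of 17 = 10001)
  bit 0 = 1: r = r^2 * 8 mod 29 = 1^2 * 8 = 1*8 = 8
  bit 1 = 0: r = r^2 mod 29 = 8^2 = 6
  bit 2 = 0: r = r^2 mod 29 = 6^2 = 7
  bit 3 = 0: r = r^2 mod 29 = 7^2 = 20
  bit 4 = 1: r = r^2 * 8 mod 29 = 20^2 * 8 = 23*8 = 10
  -> B = 10
s = B^a = 10^15 mod 29  (bits of 15 = 1111)
  bit 0 = 1: r = r^2 * 10 mod 29 = 1^2 * 10 = 1*10 = 10
  bit 1 = 1: r = r^2 * 10 mod 29 = 10^2 * 10 = 13*10 = 14
  bit 2 = 1: r = r^2 * 10 mod 29 = 14^2 * 10 = 22*10 = 17
  bit 3 = 1: r = r^2 * 10 mod 29 = 17^2 * 10 = 28*10 = 19
  -> s = B^a = 19

Answer: 19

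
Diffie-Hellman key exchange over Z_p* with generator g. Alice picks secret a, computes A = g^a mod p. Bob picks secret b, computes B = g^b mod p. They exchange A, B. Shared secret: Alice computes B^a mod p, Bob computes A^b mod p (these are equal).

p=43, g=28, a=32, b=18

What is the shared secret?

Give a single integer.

Answer: 16

Derivation:
A = 28^32 mod 43  (bits of 32 = 100000)
  bit 0 = 1: r = r^2 * 28 mod 43 = 1^2 * 28 = 1*28 = 28
  bit 1 = 0: r = r^2 mod 43 = 28^2 = 10
  bit 2 = 0: r = r^2 mod 43 = 10^2 = 14
  bit 3 = 0: r = r^2 mod 43 = 14^2 = 24
  bit 4 = 0: r = r^2 mod 43 = 24^2 = 17
  bit 5 = 0: r = r^2 mod 43 = 17^2 = 31
  -> A = 31
B = 28^18 mod 43  (bits of 18 = 10010)
  bit 0 = 1: r = r^2 * 28 mod 43 = 1^2 * 28 = 1*28 = 28
  bit 1 = 0: r = r^2 mod 43 = 28^2 = 10
  bit 2 = 0: r = r^2 mod 43 = 10^2 = 14
  bit 3 = 1: r = r^2 * 28 mod 43 = 14^2 * 28 = 24*28 = 27
  bit 4 = 0: r = r^2 mod 43 = 27^2 = 41
  -> B = 41
s = B^a = 41^32 mod 43  (bits of 32 = 100000)
  bit 0 = 1: r = r^2 * 41 mod 43 = 1^2 * 41 = 1*41 = 41
  bit 1 = 0: r = r^2 mod 43 = 41^2 = 4
  bit 2 = 0: r = r^2 mod 43 = 4^2 = 16
  bit 3 = 0: r = r^2 mod 43 = 16^2 = 41
  bit 4 = 0: r = r^2 mod 43 = 41^2 = 4
  bit 5 = 0: r = r^2 mod 43 = 4^2 = 16
  -> s = B^a = 16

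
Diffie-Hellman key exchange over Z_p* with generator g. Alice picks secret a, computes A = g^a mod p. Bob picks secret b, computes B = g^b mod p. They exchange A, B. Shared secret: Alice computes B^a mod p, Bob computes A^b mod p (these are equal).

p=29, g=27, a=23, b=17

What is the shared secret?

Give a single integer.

A = 27^23 mod 29  (bits of 23 = 10111)
  bit 0 = 1: r = r^2 * 27 mod 29 = 1^2 * 27 = 1*27 = 27
  bit 1 = 0: r = r^2 mod 29 = 27^2 = 4
  bit 2 = 1: r = r^2 * 27 mod 29 = 4^2 * 27 = 16*27 = 26
  bit 3 = 1: r = r^2 * 27 mod 29 = 26^2 * 27 = 9*27 = 11
  bit 4 = 1: r = r^2 * 27 mod 29 = 11^2 * 27 = 5*27 = 19
  -> A = 19
B = 27^17 mod 29  (bits of 17 = 10001)
  bit 0 = 1: r = r^2 * 27 mod 29 = 1^2 * 27 = 1*27 = 27
  bit 1 = 0: r = r^2 mod 29 = 27^2 = 4
  bit 2 = 0: r = r^2 mod 29 = 4^2 = 16
  bit 3 = 0: r = r^2 mod 29 = 16^2 = 24
  bit 4 = 1: r = r^2 * 27 mod 29 = 24^2 * 27 = 25*27 = 8
  -> B = 8
s = B^a = 8^23 mod 29  (bits of 23 = 10111)
  bit 0 = 1: r = r^2 * 8 mod 29 = 1^2 * 8 = 1*8 = 8
  bit 1 = 0: r = r^2 mod 29 = 8^2 = 6
  bit 2 = 1: r = r^2 * 8 mod 29 = 6^2 * 8 = 7*8 = 27
  bit 3 = 1: r = r^2 * 8 mod 29 = 27^2 * 8 = 4*8 = 3
  bit 4 = 1: r = r^2 * 8 mod 29 = 3^2 * 8 = 9*8 = 14
  -> s = B^a = 14

Answer: 14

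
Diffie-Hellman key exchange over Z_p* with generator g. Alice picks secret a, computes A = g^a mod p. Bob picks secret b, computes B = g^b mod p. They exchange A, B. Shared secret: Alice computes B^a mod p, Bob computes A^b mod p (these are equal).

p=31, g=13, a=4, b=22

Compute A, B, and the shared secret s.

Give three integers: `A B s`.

Answer: 10 9 20

Derivation:
A = 13^4 mod 31  (bits of 4 = 100)
  bit 0 = 1: r = r^2 * 13 mod 31 = 1^2 * 13 = 1*13 = 13
  bit 1 = 0: r = r^2 mod 31 = 13^2 = 14
  bit 2 = 0: r = r^2 mod 31 = 14^2 = 10
  -> A = 10
B = 13^22 mod 31  (bits of 22 = 10110)
  bit 0 = 1: r = r^2 * 13 mod 31 = 1^2 * 13 = 1*13 = 13
  bit 1 = 0: r = r^2 mod 31 = 13^2 = 14
  bit 2 = 1: r = r^2 * 13 mod 31 = 14^2 * 13 = 10*13 = 6
  bit 3 = 1: r = r^2 * 13 mod 31 = 6^2 * 13 = 5*13 = 3
  bit 4 = 0: r = r^2 mod 31 = 3^2 = 9
  -> B = 9
s = B^a = 9^4 mod 31  (bits of 4 = 100)
  bit 0 = 1: r = r^2 * 9 mod 31 = 1^2 * 9 = 1*9 = 9
  bit 1 = 0: r = r^2 mod 31 = 9^2 = 19
  bit 2 = 0: r = r^2 mod 31 = 19^2 = 20
  -> s = B^a = 20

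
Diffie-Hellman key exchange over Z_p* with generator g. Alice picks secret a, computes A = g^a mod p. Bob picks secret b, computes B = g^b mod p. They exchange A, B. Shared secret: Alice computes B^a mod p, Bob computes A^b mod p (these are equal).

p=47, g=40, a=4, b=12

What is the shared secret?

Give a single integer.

Answer: 2

Derivation:
A = 40^4 mod 47  (bits of 4 = 100)
  bit 0 = 1: r = r^2 * 40 mod 47 = 1^2 * 40 = 1*40 = 40
  bit 1 = 0: r = r^2 mod 47 = 40^2 = 2
  bit 2 = 0: r = r^2 mod 47 = 2^2 = 4
  -> A = 4
B = 40^12 mod 47  (bits of 12 = 1100)
  bit 0 = 1: r = r^2 * 40 mod 47 = 1^2 * 40 = 1*40 = 40
  bit 1 = 1: r = r^2 * 40 mod 47 = 40^2 * 40 = 2*40 = 33
  bit 2 = 0: r = r^2 mod 47 = 33^2 = 8
  bit 3 = 0: r = r^2 mod 47 = 8^2 = 17
  -> B = 17
s = B^a = 17^4 mod 47  (bits of 4 = 100)
  bit 0 = 1: r = r^2 * 17 mod 47 = 1^2 * 17 = 1*17 = 17
  bit 1 = 0: r = r^2 mod 47 = 17^2 = 7
  bit 2 = 0: r = r^2 mod 47 = 7^2 = 2
  -> s = B^a = 2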